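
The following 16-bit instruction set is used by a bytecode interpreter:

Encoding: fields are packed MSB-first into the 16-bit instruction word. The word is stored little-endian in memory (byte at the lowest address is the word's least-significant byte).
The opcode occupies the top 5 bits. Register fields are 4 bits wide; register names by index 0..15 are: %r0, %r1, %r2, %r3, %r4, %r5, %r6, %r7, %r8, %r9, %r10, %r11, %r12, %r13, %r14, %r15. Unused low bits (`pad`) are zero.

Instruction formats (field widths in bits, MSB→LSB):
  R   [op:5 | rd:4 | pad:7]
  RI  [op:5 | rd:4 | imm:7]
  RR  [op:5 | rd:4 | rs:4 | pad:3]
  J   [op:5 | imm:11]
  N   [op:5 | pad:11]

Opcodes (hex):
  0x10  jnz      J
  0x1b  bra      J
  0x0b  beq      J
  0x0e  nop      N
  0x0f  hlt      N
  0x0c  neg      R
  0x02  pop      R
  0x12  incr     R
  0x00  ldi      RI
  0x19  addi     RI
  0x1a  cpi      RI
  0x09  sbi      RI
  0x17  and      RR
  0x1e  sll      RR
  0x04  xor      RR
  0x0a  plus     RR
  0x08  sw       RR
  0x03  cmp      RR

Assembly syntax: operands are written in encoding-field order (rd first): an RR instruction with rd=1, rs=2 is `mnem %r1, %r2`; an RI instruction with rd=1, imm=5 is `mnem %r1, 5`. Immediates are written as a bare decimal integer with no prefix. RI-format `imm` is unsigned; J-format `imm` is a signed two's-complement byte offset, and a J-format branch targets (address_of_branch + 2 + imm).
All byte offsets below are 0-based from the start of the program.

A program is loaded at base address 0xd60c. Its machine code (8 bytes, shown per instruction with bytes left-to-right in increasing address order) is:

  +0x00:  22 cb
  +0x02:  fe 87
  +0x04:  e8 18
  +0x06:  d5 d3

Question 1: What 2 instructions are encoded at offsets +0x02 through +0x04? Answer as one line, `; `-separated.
jnz -2; cmp %r1, %r13

off 0x02: read fe 87 as little → 0x87fe
  opcode bits[15:11]=0x10: jnz/J
  imm: (w>>0)&0x7ff=0x7fe (s11→-2) → -2
off 0x04: read e8 18 as little → 0x18e8
  opcode bits[15:11]=0x3: cmp/RR
  rd: (w>>7)&0xf=0x1 → %r1
  rs: (w>>3)&0xf=0xd → %r13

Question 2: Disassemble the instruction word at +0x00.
[00] 22 cb → 0xcb22
  opcode bits[15:11]=0x19: addi/RI
  rd@[10:7]=0x6 ⇒ %r6
  imm@[6:0]=0x22 ⇒ 34

addi %r6, 34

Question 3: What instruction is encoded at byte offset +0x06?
cpi %r7, 85

@+06  little-endian(d5 d3) = 0xd3d5
  top 5b → 0x1a → cpi [RI]
  [10:7] rd=7 = %r7
  [6:0] imm=85 = 85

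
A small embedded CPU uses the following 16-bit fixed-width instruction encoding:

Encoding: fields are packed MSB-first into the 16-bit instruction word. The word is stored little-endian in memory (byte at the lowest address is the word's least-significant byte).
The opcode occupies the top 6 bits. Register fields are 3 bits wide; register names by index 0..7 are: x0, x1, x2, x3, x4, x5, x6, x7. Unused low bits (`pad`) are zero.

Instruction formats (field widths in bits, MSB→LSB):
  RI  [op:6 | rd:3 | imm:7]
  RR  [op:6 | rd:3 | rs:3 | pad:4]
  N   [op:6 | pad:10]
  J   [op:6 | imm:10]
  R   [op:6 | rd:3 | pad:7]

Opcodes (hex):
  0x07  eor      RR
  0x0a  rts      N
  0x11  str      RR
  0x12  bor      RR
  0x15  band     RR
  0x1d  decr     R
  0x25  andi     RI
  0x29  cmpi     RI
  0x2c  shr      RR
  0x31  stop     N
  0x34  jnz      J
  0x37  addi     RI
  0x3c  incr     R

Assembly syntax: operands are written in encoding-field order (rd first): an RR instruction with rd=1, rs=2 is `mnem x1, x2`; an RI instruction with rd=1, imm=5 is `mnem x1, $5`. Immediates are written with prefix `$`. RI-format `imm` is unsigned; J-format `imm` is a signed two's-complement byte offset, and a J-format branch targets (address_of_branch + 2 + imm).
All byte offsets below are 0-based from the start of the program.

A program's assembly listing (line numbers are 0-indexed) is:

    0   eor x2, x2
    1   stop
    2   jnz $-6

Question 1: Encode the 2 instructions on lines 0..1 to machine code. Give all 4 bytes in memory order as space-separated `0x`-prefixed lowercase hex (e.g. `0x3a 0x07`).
0x20 0x1d 0x00 0xc4

0. eor fields op=0x7:6|rd=2:3|rs=2:3|pad=0:4 → word 1d20h → 20 1d
1. stop fields op=0x31:6|pad=0:10 → word c400h → 00 c4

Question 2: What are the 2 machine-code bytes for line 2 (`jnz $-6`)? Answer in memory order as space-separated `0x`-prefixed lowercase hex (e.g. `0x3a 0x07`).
2. jnz fields op=0x34:6|imm=-6:10 → word d3fah → fa d3

0xfa 0xd3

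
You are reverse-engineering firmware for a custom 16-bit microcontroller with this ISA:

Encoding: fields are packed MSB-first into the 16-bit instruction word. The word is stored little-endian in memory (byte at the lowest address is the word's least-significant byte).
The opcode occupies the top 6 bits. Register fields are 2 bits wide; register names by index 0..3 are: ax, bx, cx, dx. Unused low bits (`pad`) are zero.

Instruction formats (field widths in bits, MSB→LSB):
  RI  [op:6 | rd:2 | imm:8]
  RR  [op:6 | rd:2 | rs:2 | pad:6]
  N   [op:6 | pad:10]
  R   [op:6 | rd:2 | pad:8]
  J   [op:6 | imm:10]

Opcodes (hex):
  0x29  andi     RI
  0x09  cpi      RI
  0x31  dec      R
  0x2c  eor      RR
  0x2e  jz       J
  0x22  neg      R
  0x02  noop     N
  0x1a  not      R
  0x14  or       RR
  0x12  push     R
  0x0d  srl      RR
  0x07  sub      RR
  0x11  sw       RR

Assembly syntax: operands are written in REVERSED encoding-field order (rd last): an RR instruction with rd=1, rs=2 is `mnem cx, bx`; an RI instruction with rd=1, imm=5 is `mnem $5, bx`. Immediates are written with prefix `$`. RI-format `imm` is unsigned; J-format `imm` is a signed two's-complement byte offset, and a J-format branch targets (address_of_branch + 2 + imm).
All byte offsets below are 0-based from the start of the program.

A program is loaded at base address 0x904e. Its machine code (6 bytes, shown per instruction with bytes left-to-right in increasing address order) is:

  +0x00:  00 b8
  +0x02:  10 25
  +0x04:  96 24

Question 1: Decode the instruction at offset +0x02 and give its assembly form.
cpi $16, bx

@+02  little-endian(10 25) = 0x2510
  opcode bits[15:10]=0x9: cpi/RI
  rd@[9:8]=0x1 ⇒ bx
  imm@[7:0]=0x10 ⇒ $16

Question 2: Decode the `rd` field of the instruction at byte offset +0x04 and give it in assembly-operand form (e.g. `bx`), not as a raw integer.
off 0x04: read 96 24 as little → 0x2496
  top 6b → 0x9 → cpi [RI]
  [9:8] rd=0 = ax
  [7:0] imm=150 = $150

ax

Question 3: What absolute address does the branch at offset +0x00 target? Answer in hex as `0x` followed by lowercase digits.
0x9050

off 0x00: read 00 b8 as little → 0xb800
  top 6b → 0x2e → jz [J]
  imm: (w>>0)&0x3ff=0x0 → $0
  target = base 0x904e + off 0x00 + 2 + imm 0 = 0x9050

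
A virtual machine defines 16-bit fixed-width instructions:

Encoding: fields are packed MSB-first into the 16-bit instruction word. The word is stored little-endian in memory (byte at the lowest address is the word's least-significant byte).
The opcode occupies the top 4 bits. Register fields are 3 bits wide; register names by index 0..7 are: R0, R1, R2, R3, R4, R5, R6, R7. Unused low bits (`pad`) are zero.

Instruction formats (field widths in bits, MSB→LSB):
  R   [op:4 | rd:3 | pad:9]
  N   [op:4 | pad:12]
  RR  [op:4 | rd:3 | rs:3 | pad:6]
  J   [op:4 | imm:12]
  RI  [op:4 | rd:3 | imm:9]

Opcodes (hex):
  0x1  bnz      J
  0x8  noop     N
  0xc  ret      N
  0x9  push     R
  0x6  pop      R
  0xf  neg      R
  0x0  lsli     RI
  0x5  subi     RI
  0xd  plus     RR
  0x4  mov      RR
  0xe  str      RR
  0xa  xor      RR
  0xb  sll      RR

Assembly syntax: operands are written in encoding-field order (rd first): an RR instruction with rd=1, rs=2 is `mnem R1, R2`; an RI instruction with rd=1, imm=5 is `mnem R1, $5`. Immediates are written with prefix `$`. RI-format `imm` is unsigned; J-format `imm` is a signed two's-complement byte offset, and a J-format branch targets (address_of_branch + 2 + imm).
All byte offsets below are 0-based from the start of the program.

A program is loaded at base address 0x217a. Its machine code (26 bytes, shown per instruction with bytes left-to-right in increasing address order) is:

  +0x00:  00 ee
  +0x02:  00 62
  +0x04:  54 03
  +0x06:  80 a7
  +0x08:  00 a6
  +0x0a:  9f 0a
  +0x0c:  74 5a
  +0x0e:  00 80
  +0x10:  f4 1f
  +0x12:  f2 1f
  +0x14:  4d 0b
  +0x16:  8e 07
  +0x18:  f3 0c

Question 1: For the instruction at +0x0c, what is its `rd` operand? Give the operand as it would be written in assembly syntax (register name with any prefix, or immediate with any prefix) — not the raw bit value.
R5

+0x0c: 74 5a ⇒ word 0x5a74 (little)
  top 4b → 0x5 → subi [RI]
  [11:9] rd=5 = R5
  [8:0] imm=116 = $116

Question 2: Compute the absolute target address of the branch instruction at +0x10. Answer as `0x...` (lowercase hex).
+0x10: f4 1f ⇒ word 0x1ff4 (little)
  top 4b → 0x1 → bnz [J]
  imm: (w>>0)&0xfff=0xff4 (s12→-12) → $-12
  target = base 0x217a + off 0x10 + 2 + imm -12 = 0x2180

0x2180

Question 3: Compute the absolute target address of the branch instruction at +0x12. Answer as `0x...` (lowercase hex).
[12] f2 1f → 0x1ff2
  opcode bits[15:12]=0x1: bnz/J
  imm@[11:0]=0xff2 (s12→-14) ⇒ $-14
  target = base 0x217a + off 0x12 + 2 + imm -14 = 0x2180

0x2180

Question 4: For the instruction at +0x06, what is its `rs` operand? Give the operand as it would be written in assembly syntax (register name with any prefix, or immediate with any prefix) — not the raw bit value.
@+06  little-endian(80 a7) = 0xa780
  opcode bits[15:12]=0xa: xor/RR
  rd: (w>>9)&0x7=0x3 → R3
  rs: (w>>6)&0x7=0x6 → R6

R6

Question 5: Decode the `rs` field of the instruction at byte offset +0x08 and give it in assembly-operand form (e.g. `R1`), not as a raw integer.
R0

@+08  little-endian(00 a6) = 0xa600
  opcode bits[15:12]=0xa: xor/RR
  rd: (w>>9)&0x7=0x3 → R3
  rs: (w>>6)&0x7=0x0 → R0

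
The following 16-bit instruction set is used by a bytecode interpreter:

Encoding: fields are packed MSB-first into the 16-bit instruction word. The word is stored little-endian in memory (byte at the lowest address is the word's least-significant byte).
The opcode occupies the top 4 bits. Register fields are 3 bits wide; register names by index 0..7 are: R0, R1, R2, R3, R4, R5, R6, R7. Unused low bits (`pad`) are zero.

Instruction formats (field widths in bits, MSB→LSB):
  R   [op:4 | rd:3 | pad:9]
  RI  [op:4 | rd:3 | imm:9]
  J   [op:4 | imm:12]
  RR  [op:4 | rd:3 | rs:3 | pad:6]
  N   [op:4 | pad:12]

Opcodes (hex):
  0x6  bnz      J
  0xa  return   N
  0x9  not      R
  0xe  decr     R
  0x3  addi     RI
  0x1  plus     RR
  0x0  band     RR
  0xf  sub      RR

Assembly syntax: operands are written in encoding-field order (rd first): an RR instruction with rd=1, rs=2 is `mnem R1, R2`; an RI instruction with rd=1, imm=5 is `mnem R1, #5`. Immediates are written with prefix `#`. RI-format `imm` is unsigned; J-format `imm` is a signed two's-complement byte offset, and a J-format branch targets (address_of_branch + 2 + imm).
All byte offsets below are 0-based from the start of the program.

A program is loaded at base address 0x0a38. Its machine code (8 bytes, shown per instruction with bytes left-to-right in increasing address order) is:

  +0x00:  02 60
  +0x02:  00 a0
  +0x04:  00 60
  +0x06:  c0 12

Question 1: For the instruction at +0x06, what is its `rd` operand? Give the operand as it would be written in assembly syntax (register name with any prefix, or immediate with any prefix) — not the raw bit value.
[06] c0 12 → 0x12c0
  op=0x12c0>>12=0x1 ⇒ plus (RR)
  rd@[11:9]=0x1 ⇒ R1
  rs@[8:6]=0x3 ⇒ R3

R1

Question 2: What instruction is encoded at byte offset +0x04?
bnz #0

@+04  little-endian(00 60) = 0x6000
  opcode bits[15:12]=0x6: bnz/J
  imm@[11:0]=0x0 ⇒ #0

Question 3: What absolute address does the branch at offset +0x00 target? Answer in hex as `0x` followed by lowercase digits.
0x0a3c

+0x00: 02 60 ⇒ word 0x6002 (little)
  opcode bits[15:12]=0x6: bnz/J
  [11:0] imm=2 = #2
  target = base 0x0a38 + off 0x00 + 2 + imm 2 = 0x0a3c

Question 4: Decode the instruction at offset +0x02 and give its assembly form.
@+02  little-endian(00 a0) = 0xa000
  op=0xa000>>12=0xa ⇒ return (N)

return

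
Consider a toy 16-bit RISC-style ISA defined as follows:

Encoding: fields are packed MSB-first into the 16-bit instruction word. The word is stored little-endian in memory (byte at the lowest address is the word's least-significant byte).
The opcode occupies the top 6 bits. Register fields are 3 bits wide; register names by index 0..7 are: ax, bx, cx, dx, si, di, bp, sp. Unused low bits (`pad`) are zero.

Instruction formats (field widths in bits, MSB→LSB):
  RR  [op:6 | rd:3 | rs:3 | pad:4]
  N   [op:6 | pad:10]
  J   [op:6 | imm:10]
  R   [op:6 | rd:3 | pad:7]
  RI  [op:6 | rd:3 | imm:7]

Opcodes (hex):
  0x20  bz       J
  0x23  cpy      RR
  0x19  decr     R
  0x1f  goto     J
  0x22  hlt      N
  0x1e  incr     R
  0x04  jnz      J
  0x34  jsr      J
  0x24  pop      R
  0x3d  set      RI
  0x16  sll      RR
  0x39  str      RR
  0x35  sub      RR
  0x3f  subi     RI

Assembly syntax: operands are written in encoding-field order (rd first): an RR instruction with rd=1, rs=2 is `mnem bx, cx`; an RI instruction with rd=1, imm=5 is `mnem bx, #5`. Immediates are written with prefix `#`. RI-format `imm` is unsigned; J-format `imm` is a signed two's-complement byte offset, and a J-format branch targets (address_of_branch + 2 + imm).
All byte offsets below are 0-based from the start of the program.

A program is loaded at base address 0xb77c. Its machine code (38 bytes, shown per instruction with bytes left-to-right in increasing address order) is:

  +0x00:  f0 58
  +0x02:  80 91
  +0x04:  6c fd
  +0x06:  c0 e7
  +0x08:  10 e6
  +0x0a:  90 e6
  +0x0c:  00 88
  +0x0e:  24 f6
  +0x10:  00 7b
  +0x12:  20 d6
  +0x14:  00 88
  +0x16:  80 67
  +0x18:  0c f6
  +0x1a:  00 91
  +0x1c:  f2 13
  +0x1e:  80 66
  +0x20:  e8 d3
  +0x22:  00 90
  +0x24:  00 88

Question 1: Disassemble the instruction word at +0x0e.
[0e] 24 f6 → 0xf624
  op=0xf624>>10=0x3d ⇒ set (RI)
  rd: (w>>7)&0x7=0x4 → si
  imm: (w>>0)&0x7f=0x24 → #36

set si, #36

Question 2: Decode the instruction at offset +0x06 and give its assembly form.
str sp, si

[06] c0 e7 → 0xe7c0
  top 6b → 0x39 → str [RR]
  [9:7] rd=7 = sp
  [6:4] rs=4 = si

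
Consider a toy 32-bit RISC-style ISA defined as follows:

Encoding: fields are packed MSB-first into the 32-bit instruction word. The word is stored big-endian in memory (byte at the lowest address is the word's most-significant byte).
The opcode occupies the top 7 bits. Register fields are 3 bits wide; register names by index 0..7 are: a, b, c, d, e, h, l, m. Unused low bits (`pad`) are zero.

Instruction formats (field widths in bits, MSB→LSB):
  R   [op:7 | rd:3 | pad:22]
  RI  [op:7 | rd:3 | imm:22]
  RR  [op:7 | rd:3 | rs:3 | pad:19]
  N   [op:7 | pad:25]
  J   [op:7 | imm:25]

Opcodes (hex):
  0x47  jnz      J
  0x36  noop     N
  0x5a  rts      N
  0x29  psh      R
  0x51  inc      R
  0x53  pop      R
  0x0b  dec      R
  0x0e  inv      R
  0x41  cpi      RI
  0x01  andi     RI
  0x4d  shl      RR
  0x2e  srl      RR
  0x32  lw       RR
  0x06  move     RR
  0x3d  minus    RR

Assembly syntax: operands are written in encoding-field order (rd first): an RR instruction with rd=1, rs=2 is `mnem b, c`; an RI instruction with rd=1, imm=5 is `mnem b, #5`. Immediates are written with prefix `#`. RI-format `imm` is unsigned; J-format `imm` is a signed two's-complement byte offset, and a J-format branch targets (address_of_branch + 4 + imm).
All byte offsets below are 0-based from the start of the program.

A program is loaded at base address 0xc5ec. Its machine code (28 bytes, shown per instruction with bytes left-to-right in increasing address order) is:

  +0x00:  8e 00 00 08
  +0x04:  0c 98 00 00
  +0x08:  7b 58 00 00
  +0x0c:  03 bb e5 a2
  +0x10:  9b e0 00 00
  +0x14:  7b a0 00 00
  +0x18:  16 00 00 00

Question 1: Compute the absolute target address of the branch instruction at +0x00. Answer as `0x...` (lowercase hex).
off 0x00: read 8e 00 00 08 as big → 0x8e000008
  opcode bits[31:25]=0x47: jnz/J
  imm@[24:0]=0x8 ⇒ #8
  target = base 0xc5ec + off 0x00 + 4 + imm 8 = 0xc5f8

0xc5f8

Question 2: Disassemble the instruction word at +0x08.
minus h, d

off 0x08: read 7b 58 00 00 as big → 0x7b580000
  opcode bits[31:25]=0x3d: minus/RR
  [24:22] rd=5 = h
  [21:19] rs=3 = d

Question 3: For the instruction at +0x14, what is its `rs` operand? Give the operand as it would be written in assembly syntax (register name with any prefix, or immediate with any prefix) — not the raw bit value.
e

[14] 7b a0 00 00 → 0x7ba00000
  top 7b → 0x3d → minus [RR]
  rd: (w>>22)&0x7=0x6 → l
  rs: (w>>19)&0x7=0x4 → e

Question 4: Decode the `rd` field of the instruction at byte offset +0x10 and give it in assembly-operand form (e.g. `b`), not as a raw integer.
m

off 0x10: read 9b e0 00 00 as big → 0x9be00000
  op=0x9be00000>>25=0x4d ⇒ shl (RR)
  [24:22] rd=7 = m
  [21:19] rs=4 = e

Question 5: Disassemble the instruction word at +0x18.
@+18  big-endian(16 00 00 00) = 0x16000000
  opcode bits[31:25]=0xb: dec/R
  rd: (w>>22)&0x7=0x0 → a

dec a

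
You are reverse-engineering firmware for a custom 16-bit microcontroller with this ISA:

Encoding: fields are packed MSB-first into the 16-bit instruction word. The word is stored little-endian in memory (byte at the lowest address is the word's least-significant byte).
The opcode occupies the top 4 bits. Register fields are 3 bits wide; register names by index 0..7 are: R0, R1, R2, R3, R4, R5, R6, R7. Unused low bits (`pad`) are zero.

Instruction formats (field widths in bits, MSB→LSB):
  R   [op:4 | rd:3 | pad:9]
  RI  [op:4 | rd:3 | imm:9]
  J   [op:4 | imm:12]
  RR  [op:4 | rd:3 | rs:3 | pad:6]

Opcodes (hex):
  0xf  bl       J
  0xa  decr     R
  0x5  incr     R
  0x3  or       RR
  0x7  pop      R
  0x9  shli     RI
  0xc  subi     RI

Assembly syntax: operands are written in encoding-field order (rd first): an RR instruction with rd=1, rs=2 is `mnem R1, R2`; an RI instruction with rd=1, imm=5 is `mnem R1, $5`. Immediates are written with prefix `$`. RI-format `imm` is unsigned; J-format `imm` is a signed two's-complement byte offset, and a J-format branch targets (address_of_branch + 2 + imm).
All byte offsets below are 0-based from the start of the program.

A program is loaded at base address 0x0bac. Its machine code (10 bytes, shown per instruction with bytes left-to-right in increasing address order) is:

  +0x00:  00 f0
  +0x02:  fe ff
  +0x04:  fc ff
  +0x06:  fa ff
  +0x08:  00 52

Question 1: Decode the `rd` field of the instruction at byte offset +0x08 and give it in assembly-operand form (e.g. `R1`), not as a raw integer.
+0x08: 00 52 ⇒ word 0x5200 (little)
  opcode bits[15:12]=0x5: incr/R
  rd: (w>>9)&0x7=0x1 → R1

R1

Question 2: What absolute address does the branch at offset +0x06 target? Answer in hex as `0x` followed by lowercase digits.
0x0bae

[06] fa ff → 0xfffa
  top 4b → 0xf → bl [J]
  imm@[11:0]=0xffa (s12→-6) ⇒ $-6
  target = base 0x0bac + off 0x06 + 2 + imm -6 = 0x0bae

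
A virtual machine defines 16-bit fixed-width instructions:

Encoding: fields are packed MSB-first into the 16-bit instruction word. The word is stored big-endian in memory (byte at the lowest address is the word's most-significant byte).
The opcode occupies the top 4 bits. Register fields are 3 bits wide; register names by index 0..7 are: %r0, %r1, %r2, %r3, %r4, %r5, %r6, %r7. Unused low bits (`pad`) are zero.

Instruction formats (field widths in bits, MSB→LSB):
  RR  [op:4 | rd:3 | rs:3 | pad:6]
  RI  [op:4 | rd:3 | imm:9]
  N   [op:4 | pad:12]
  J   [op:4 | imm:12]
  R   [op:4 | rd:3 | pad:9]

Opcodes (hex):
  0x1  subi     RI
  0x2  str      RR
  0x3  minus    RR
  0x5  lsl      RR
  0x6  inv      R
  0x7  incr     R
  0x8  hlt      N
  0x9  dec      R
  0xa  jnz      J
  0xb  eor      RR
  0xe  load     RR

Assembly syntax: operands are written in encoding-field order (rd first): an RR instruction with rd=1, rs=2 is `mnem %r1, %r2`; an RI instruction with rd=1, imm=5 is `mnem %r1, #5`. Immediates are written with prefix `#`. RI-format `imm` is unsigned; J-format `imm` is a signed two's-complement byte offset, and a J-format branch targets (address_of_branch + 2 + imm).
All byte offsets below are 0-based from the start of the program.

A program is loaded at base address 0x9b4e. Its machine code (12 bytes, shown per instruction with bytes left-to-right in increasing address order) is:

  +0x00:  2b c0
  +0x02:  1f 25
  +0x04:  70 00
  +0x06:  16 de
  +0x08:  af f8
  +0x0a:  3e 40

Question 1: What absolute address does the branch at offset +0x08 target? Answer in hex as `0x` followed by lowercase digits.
0x9b50

[08] af f8 → 0xaff8
  op=0xaff8>>12=0xa ⇒ jnz (J)
  imm@[11:0]=0xff8 (s12→-8) ⇒ #-8
  target = base 0x9b4e + off 0x08 + 2 + imm -8 = 0x9b50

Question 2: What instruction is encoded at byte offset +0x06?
off 0x06: read 16 de as big → 0x16de
  top 4b → 0x1 → subi [RI]
  rd: (w>>9)&0x7=0x3 → %r3
  imm: (w>>0)&0x1ff=0xde → #222

subi %r3, #222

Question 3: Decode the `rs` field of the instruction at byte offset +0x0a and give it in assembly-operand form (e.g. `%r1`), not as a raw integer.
+0x0a: 3e 40 ⇒ word 0x3e40 (big)
  opcode bits[15:12]=0x3: minus/RR
  rd@[11:9]=0x7 ⇒ %r7
  rs@[8:6]=0x1 ⇒ %r1

%r1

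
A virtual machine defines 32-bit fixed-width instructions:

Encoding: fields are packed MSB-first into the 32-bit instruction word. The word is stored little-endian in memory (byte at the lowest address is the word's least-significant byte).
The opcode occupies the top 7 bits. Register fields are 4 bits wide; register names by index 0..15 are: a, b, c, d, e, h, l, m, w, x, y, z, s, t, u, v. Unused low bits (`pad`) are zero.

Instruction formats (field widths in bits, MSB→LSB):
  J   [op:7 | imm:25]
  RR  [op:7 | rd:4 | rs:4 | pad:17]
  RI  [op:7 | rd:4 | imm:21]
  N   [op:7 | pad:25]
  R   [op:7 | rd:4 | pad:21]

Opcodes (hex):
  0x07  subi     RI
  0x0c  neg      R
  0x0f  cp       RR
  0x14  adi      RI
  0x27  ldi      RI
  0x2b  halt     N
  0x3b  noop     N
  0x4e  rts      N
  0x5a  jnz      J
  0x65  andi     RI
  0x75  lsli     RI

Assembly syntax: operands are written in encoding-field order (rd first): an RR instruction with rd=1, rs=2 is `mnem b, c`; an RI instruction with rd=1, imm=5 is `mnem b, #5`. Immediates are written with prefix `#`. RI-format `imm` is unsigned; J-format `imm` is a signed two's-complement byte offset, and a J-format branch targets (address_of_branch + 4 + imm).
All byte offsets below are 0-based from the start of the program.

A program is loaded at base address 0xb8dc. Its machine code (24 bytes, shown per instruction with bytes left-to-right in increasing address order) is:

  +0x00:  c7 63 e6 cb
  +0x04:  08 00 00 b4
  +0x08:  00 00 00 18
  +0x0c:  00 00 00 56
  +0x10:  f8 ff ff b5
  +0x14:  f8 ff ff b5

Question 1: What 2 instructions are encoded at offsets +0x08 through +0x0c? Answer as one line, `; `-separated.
neg a; halt

@+08  little-endian(00 00 00 18) = 0x18000000
  opcode bits[31:25]=0xc: neg/R
  [24:21] rd=0 = a
@+0c  little-endian(00 00 00 56) = 0x56000000
  opcode bits[31:25]=0x2b: halt/N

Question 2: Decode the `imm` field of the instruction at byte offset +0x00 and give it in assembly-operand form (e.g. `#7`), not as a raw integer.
#418759

[00] c7 63 e6 cb → 0xcbe663c7
  opcode bits[31:25]=0x65: andi/RI
  [24:21] rd=15 = v
  [20:0] imm=418759 = #418759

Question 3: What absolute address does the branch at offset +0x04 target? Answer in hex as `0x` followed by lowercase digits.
0xb8ec

+0x04: 08 00 00 b4 ⇒ word 0xb4000008 (little)
  top 7b → 0x5a → jnz [J]
  imm@[24:0]=0x8 ⇒ #8
  target = base 0xb8dc + off 0x04 + 4 + imm 8 = 0xb8ec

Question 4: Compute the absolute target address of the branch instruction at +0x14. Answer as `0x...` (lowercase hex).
0xb8ec

off 0x14: read f8 ff ff b5 as little → 0xb5fffff8
  top 7b → 0x5a → jnz [J]
  imm: (w>>0)&0x1ffffff=0x1fffff8 (s25→-8) → #-8
  target = base 0xb8dc + off 0x14 + 4 + imm -8 = 0xb8ec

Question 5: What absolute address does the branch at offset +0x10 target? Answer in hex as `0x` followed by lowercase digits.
off 0x10: read f8 ff ff b5 as little → 0xb5fffff8
  top 7b → 0x5a → jnz [J]
  imm: (w>>0)&0x1ffffff=0x1fffff8 (s25→-8) → #-8
  target = base 0xb8dc + off 0x10 + 4 + imm -8 = 0xb8e8

0xb8e8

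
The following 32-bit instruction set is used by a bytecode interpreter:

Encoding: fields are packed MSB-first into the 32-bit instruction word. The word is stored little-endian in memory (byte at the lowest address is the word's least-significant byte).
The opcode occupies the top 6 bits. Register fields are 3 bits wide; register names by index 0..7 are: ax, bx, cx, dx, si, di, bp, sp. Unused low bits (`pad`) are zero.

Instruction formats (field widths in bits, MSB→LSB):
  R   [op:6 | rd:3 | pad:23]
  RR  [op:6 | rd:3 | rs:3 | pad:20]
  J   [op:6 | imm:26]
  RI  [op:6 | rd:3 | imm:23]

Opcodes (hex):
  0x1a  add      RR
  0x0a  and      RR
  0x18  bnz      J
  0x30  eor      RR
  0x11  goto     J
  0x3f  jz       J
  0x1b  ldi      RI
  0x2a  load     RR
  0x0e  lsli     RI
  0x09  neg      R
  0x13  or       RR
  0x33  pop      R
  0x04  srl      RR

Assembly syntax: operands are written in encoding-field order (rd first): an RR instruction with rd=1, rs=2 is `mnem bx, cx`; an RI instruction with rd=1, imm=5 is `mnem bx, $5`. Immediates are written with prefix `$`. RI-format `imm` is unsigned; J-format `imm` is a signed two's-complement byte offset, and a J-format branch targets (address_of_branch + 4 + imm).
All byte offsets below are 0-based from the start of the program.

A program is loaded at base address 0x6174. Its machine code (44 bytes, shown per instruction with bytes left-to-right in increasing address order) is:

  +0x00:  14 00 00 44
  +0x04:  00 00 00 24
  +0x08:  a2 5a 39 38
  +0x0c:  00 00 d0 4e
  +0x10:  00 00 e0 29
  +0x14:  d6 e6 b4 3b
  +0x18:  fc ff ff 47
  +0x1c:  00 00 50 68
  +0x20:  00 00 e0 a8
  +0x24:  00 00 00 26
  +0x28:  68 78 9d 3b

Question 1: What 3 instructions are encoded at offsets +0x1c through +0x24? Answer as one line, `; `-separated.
+0x1c: 00 00 50 68 ⇒ word 0x68500000 (little)
  top 6b → 0x1a → add [RR]
  [25:23] rd=0 = ax
  [22:20] rs=5 = di
+0x20: 00 00 e0 a8 ⇒ word 0xa8e00000 (little)
  top 6b → 0x2a → load [RR]
  [25:23] rd=1 = bx
  [22:20] rs=6 = bp
+0x24: 00 00 00 26 ⇒ word 0x26000000 (little)
  top 6b → 0x9 → neg [R]
  [25:23] rd=4 = si

add ax, di; load bx, bp; neg si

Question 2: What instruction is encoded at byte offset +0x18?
@+18  little-endian(fc ff ff 47) = 0x47fffffc
  op=0x47fffffc>>26=0x11 ⇒ goto (J)
  imm@[25:0]=0x3fffffc (s26→-4) ⇒ $-4

goto $-4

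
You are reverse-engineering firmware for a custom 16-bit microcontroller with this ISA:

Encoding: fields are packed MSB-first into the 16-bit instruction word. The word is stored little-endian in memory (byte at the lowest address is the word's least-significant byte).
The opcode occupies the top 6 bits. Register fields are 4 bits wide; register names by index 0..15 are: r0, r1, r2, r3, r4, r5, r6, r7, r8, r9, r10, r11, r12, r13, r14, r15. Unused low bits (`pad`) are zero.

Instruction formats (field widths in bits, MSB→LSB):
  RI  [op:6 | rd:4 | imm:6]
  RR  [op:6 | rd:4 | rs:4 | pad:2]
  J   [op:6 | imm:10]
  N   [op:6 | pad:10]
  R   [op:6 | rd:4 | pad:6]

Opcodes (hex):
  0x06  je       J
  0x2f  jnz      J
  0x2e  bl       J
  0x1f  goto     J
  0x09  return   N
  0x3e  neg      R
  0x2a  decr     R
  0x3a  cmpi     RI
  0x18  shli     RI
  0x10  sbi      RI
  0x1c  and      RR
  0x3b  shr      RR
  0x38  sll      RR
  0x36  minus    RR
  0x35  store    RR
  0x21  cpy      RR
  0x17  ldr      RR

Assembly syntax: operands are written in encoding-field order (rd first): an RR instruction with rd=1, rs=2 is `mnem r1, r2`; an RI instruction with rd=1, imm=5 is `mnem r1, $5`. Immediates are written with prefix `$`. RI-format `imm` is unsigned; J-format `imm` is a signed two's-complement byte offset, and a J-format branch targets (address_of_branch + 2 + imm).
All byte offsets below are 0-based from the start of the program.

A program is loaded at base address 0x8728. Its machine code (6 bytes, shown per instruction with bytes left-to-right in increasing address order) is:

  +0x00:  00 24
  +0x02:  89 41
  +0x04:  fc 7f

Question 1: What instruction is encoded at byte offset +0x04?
@+04  little-endian(fc 7f) = 0x7ffc
  op=0x7ffc>>10=0x1f ⇒ goto (J)
  imm: (w>>0)&0x3ff=0x3fc (s10→-4) → $-4

goto $-4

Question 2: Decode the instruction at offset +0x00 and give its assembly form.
[00] 00 24 → 0x2400
  op=0x2400>>10=0x9 ⇒ return (N)

return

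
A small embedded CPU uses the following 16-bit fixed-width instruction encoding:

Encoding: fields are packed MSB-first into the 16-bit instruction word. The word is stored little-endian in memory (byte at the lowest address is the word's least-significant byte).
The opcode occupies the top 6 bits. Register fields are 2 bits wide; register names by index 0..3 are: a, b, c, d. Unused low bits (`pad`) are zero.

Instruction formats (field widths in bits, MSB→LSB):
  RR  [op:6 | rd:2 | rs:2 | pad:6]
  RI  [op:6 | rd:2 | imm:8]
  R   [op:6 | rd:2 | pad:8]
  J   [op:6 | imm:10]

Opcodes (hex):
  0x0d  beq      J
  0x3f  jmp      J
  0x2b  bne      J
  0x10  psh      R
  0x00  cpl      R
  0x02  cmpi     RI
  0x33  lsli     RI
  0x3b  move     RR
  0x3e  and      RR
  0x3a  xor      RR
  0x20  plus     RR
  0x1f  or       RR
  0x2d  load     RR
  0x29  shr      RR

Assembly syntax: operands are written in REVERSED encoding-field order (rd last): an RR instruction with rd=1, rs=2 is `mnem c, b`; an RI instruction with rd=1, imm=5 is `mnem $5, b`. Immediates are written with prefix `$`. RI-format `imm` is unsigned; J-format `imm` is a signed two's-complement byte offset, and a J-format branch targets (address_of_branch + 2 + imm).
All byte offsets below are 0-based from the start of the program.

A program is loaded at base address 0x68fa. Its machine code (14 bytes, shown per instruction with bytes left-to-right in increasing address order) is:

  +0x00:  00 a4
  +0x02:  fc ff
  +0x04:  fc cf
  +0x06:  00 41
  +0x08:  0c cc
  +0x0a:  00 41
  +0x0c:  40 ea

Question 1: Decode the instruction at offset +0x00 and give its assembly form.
[00] 00 a4 → 0xa400
  op=0xa400>>10=0x29 ⇒ shr (RR)
  rd@[9:8]=0x0 ⇒ a
  rs@[7:6]=0x0 ⇒ a

shr a, a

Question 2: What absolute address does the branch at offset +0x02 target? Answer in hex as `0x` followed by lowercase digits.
0x68fa

+0x02: fc ff ⇒ word 0xfffc (little)
  top 6b → 0x3f → jmp [J]
  imm: (w>>0)&0x3ff=0x3fc (s10→-4) → $-4
  target = base 0x68fa + off 0x02 + 2 + imm -4 = 0x68fa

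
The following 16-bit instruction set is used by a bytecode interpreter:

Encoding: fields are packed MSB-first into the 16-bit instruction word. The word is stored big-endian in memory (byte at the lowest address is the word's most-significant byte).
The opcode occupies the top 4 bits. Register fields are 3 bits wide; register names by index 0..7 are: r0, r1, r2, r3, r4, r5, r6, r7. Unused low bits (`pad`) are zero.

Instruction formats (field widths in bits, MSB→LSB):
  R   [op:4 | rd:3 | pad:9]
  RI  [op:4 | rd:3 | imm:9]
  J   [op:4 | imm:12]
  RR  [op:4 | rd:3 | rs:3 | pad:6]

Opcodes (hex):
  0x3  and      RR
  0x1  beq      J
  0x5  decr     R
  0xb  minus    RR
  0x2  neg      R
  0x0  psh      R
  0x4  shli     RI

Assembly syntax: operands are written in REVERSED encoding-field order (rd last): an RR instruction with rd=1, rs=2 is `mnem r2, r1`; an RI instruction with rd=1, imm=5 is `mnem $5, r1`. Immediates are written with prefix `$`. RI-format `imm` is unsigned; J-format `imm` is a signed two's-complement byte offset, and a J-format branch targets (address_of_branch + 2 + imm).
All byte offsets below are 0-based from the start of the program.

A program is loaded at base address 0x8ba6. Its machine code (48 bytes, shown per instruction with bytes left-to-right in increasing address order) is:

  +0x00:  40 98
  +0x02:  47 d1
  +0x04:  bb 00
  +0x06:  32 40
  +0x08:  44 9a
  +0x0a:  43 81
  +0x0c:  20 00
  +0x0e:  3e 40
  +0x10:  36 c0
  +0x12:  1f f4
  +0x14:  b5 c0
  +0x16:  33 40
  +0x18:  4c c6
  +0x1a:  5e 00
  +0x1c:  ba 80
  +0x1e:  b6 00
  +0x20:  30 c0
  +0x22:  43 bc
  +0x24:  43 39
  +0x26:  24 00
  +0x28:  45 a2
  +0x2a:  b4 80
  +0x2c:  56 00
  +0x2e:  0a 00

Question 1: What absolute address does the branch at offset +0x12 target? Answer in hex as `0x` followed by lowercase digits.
off 0x12: read 1f f4 as big → 0x1ff4
  opcode bits[15:12]=0x1: beq/J
  [11:0] imm=4084 (s12→-12) = $-12
  target = base 0x8ba6 + off 0x12 + 2 + imm -12 = 0x8bae

0x8bae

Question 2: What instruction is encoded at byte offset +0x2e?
psh r5

off 0x2e: read 0a 00 as big → 0x0a00
  op=0x0a00>>12=0x0 ⇒ psh (R)
  rd: (w>>9)&0x7=0x5 → r5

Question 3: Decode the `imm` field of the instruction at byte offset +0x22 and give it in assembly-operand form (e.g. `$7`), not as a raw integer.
+0x22: 43 bc ⇒ word 0x43bc (big)
  opcode bits[15:12]=0x4: shli/RI
  rd: (w>>9)&0x7=0x1 → r1
  imm: (w>>0)&0x1ff=0x1bc → $444

$444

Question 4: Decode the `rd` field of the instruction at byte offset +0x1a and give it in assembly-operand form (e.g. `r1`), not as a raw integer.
+0x1a: 5e 00 ⇒ word 0x5e00 (big)
  op=0x5e00>>12=0x5 ⇒ decr (R)
  rd@[11:9]=0x7 ⇒ r7

r7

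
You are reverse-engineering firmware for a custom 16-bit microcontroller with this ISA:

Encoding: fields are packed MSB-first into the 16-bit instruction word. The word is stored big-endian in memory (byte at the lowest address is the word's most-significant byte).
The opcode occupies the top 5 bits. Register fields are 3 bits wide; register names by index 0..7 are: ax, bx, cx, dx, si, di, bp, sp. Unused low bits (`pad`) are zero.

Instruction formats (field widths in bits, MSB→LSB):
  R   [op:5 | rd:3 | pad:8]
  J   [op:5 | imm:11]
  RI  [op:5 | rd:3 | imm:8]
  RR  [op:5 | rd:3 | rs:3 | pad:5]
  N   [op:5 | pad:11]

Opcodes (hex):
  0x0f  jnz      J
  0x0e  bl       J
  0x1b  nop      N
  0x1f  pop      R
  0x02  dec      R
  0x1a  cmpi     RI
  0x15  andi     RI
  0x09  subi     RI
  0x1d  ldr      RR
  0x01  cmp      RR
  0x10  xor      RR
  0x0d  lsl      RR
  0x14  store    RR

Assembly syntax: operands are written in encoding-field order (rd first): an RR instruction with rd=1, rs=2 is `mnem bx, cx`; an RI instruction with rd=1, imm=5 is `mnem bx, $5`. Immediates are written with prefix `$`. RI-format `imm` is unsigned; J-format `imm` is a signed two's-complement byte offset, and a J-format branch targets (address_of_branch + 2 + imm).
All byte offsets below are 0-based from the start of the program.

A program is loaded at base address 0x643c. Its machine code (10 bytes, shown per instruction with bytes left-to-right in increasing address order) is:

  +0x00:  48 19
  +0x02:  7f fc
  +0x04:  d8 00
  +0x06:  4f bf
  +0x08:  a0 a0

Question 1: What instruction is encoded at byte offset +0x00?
subi ax, $25

@+00  big-endian(48 19) = 0x4819
  opcode bits[15:11]=0x9: subi/RI
  rd: (w>>8)&0x7=0x0 → ax
  imm: (w>>0)&0xff=0x19 → $25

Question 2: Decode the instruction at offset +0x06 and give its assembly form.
+0x06: 4f bf ⇒ word 0x4fbf (big)
  op=0x4fbf>>11=0x9 ⇒ subi (RI)
  [10:8] rd=7 = sp
  [7:0] imm=191 = $191

subi sp, $191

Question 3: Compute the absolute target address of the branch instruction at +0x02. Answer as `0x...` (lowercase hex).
[02] 7f fc → 0x7ffc
  op=0x7ffc>>11=0xf ⇒ jnz (J)
  imm: (w>>0)&0x7ff=0x7fc (s11→-4) → $-4
  target = base 0x643c + off 0x02 + 2 + imm -4 = 0x643c

0x643c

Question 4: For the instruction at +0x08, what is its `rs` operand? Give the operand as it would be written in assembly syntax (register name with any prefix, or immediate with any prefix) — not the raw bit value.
off 0x08: read a0 a0 as big → 0xa0a0
  opcode bits[15:11]=0x14: store/RR
  [10:8] rd=0 = ax
  [7:5] rs=5 = di

di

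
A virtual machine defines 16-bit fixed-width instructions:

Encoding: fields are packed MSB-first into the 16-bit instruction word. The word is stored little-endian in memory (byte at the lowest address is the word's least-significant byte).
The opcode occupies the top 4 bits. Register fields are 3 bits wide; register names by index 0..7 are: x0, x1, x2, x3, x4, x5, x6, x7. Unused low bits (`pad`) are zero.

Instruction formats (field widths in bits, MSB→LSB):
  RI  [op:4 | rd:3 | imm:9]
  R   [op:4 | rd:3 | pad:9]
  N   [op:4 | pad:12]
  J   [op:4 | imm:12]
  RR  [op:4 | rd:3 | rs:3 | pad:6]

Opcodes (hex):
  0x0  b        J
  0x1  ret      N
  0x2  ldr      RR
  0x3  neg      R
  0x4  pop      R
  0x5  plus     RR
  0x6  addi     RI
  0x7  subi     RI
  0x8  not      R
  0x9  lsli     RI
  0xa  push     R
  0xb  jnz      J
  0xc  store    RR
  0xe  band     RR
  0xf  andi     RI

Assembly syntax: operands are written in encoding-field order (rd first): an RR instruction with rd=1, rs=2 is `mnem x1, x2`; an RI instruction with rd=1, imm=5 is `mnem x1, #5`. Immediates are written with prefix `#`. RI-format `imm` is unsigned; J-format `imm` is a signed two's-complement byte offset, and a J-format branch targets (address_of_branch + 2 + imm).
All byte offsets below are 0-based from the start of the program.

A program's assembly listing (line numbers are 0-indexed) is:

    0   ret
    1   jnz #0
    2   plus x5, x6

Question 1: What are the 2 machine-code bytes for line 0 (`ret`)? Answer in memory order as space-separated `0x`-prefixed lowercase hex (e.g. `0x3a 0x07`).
L0: ret op=0x1:4|pad=0:12 ⇒ 0x1000 ⇒ little 00 10

0x00 0x10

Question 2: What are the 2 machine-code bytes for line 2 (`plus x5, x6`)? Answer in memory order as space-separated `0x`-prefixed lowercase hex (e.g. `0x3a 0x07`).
line 2 (plus): pack op=0x5:4|rd=5:3|rs=6:3|pad=0:6 = 0x5b80; little→ 80 5b

0x80 0x5b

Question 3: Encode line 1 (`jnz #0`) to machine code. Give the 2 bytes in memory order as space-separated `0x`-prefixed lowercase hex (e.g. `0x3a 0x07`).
0x00 0xb0

L1: jnz op=0xb:4|imm=0:12 ⇒ 0xb000 ⇒ little 00 b0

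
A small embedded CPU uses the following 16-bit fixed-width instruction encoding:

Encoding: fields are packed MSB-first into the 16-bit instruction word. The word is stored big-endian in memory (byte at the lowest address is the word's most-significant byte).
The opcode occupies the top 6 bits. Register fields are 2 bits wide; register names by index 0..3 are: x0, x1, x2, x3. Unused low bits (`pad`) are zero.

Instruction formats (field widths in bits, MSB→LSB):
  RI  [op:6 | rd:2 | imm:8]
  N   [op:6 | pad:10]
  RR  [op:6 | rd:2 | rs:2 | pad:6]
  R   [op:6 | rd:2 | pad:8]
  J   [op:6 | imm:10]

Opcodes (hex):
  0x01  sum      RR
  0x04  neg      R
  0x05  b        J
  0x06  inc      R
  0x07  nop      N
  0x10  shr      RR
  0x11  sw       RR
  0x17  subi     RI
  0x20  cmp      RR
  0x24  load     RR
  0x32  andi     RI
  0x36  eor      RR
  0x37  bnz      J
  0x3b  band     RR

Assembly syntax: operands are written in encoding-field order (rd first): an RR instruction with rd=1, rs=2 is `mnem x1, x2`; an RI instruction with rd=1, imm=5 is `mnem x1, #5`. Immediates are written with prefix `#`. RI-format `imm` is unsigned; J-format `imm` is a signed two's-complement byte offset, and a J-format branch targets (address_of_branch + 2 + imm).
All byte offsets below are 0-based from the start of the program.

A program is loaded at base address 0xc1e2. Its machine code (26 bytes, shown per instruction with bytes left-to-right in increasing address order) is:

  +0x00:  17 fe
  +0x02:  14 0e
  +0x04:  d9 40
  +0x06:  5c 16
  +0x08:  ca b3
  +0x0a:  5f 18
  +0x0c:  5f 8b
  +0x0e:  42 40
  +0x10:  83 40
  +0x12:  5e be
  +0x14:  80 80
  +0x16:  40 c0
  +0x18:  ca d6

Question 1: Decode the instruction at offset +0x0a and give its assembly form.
off 0x0a: read 5f 18 as big → 0x5f18
  top 6b → 0x17 → subi [RI]
  [9:8] rd=3 = x3
  [7:0] imm=24 = #24

subi x3, #24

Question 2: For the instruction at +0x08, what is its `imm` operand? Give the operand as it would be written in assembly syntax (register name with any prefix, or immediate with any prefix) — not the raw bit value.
#179

@+08  big-endian(ca b3) = 0xcab3
  top 6b → 0x32 → andi [RI]
  rd: (w>>8)&0x3=0x2 → x2
  imm: (w>>0)&0xff=0xb3 → #179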